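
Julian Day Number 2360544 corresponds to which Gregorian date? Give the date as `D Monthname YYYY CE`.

Counting from JDN 2299161 = 15 Oct 1582 gives an offset of 61383 days.

6 November 1750 CE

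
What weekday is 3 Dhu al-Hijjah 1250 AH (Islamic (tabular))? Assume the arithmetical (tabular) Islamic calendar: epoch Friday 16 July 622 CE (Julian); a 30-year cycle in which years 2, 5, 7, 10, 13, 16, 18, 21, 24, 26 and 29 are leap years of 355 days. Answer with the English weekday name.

Thursday

In the Gregorian calendar this is 2 April 1835 (JDN 2391371).
Since JDN mod 7 = 3 (0 = Monday), the day is Thursday.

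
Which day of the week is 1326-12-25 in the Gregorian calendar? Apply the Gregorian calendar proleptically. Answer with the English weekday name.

2205730 ≡ 2 (mod 7); counting from Monday = 0 gives Wednesday.

Wednesday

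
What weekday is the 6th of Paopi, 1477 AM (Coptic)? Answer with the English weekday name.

In the Gregorian calendar this is 14 October 1760 (JDN 2364174).
2364174 ≡ 1 (mod 7); counting from Monday = 0 gives Tuesday.

Tuesday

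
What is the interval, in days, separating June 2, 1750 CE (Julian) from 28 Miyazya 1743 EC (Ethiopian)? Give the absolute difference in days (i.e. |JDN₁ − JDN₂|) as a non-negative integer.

325

JDN of the first date = 2360398.
JDN of the second date = 2360723.
|2360723 − 2360398| = 325.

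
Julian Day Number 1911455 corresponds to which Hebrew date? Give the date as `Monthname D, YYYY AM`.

Nisan 19, 4281 AM

JDN 1911455 is 14 April 521 in the proleptic Gregorian calendar.
In the Hebrew calendar that day is Nisan 19, 4281 AM.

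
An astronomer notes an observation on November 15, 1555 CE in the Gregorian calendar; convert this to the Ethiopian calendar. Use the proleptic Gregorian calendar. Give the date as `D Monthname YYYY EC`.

Both dates share Julian Day Number 2289330; in the Ethiopian calendar that is 8 Hidar 1548 EC.

8 Hidar 1548 EC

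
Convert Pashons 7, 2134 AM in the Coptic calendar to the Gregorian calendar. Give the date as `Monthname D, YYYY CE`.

Both dates share Julian Day Number 2604354; in the Gregorian calendar that is 18 May 2418 CE.

May 18, 2418 CE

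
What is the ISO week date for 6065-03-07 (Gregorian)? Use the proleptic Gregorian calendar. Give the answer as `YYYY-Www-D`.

The weekday is Saturday (ISO weekday 6).
That Saturday belongs to ISO week 10 of ISO year 6065.

6065-W10-6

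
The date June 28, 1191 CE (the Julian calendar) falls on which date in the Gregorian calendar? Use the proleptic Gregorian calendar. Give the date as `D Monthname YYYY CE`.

For dates in this range the Gregorian date is 7 days ahead of the Julian.
28 June 1191 Julian + 7 days → 5 July 1191 Gregorian.

5 July 1191 CE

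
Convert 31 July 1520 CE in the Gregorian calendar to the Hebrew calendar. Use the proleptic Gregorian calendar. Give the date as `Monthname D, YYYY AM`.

Julian Day Number of the source date = 2276440.
Converting JDN 2276440 to the Hebrew calendar gives 6 Av 5280 AM.

Av 6, 5280 AM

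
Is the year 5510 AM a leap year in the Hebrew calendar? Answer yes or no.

yes

Hebrew year 5510 is year 19 of its 19-year Metonic cycle; leap years are at positions 3, 6, 8, 11, 14, 17, 19, so it is a leap year (13 months).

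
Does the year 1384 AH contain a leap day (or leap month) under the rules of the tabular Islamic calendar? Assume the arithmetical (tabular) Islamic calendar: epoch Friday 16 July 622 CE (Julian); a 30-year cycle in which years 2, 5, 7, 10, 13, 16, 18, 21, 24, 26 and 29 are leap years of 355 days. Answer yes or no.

Year 1384 AH is year 4 of its 30-year cycle; leap positions are 2, 5, 7, 10, 13, 16, 18, 21, 24, 26, 29, so it is a common year (354 days).

no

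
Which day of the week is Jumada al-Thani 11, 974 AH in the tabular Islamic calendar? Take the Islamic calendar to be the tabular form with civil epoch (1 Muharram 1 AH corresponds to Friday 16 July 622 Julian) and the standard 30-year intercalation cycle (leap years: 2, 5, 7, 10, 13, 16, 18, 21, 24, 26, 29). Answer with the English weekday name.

This is JDN 2293397 (3 January 1567 Gregorian).
2293397 ≡ 1 (mod 7); counting from Monday = 0 gives Tuesday.

Tuesday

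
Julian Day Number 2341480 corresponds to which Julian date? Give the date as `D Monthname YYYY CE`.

16 August 1698 CE

JDN 2341480 is 26 August 1698 in the Gregorian calendar.
In the Julian calendar that day is 16 August 1698 CE.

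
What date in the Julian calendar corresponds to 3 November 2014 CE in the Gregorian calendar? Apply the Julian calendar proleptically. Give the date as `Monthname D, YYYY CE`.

October 21, 2014 CE

For dates in this range the Gregorian date is 13 days ahead of the Julian.
3 November 2014 Gregorian − 13 days → 21 October 2014 Julian.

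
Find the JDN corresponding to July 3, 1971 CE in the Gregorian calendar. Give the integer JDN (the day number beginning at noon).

JDN 2451545 is 1 January 2000 CE (Gregorian); the target day is −10409 days from there, so JDN = 2441136.

2441136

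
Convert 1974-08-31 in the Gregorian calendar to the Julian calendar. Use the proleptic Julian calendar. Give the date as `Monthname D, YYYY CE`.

The Julian–Gregorian offset here is 13 days (Julian trailing).
31 August 1974 Gregorian − 13 days → 18 August 1974 Julian.

August 18, 1974 CE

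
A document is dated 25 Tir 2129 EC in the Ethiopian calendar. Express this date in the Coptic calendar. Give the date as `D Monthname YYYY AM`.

Both dates share Julian Day Number 2501617; in the Coptic calendar that is 25 Tobi 1853 AM.

25 Tobi 1853 AM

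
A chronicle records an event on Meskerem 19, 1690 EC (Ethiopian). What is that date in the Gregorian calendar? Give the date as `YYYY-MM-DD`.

Julian Day Number of the source date = 2341146.
Converting JDN 2341146 to the Gregorian calendar gives 26 September 1697 CE.

1697-09-26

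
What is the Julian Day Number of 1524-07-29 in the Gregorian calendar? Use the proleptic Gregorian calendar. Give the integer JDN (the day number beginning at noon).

JDN 2400001 is 17 November 1858 CE (Gregorian), MJD 0; the target day is −122102 days from there, so JDN = 2277899.

2277899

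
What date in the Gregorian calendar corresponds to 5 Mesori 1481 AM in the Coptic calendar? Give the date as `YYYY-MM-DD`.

1765-08-09

Julian Day Number of the source date = 2365934.
Converting JDN 2365934 to the Gregorian calendar gives 9 August 1765 CE.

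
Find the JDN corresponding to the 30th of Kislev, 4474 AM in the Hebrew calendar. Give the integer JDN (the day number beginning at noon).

In the proleptic Gregorian calendar the same day is 27 December 713.
JDN 2299161 is 15 October 1582 CE (Gregorian); the target day is −317323 days from there, so JDN = 1981838.

1981838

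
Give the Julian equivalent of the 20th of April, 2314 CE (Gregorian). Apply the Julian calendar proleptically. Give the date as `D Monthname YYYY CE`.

4 April 2314 CE

At this point the Julian calendar is 16 days behind the Gregorian.
20 April 2314 Gregorian − 16 days → 4 April 2314 Julian.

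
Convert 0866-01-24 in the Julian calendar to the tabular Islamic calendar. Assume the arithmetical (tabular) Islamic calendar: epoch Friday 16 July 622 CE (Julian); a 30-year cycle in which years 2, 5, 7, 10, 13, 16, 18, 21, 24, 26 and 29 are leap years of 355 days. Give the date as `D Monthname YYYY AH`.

3 Muharram 252 AH

Julian Day Number of the source date = 2037388.
Converting JDN 2037388 to the tabular Islamic calendar gives 3 Muharram 252 AH.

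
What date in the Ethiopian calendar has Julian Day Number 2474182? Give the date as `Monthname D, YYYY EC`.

Tahsas 14, 2054 EC

The Gregorian equivalent of JDN 2474182 is 23 December 2061.
In the Ethiopian calendar that day is Tahsas 14, 2054 EC.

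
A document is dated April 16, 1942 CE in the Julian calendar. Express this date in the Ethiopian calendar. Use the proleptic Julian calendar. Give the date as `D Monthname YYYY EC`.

Julian Day Number of the source date = 2430479.
Converting JDN 2430479 to the Ethiopian calendar gives 21 Miyazya 1934 EC.

21 Miyazya 1934 EC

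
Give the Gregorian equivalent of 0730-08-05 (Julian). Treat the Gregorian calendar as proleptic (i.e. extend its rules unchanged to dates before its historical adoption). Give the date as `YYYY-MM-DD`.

The Julian–Gregorian offset here is 4 days (Julian trailing).
5 August 730 Julian + 4 days → 9 August 730 Gregorian.

0730-08-09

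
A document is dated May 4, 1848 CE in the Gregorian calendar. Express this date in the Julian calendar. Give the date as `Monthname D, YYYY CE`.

April 22, 1848 CE

The Julian–Gregorian offset here is 12 days (Julian trailing).
4 May 1848 Gregorian − 12 days → 22 April 1848 Julian.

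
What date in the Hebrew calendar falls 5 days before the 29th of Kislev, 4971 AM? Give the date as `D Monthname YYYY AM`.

The starting date is JDN 2163361; 2163361 − 5 = 2163356.
JDN 2163356 corresponds to 24 Kislev 4971 AM.

24 Kislev 4971 AM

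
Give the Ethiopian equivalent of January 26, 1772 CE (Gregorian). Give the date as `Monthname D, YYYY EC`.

Tir 19, 1764 EC

Julian Day Number of the source date = 2368295.
Converting JDN 2368295 to the Ethiopian calendar gives 19 Tir 1764 EC.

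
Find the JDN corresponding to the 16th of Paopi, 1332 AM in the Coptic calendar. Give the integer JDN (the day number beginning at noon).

In the Gregorian calendar the same day is 24 October 1615.
JDN 2400001 is 17 November 1858 CE (Gregorian), MJD 0; the target day is −88778 days from there, so JDN = 2311223.

2311223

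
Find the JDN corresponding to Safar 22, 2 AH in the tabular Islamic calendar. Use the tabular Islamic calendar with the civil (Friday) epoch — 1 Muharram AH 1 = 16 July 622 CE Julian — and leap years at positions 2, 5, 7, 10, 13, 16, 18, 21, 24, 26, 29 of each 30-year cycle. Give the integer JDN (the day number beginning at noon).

1948845

Equivalently 28 August 623 (proleptic Gregorian).
JDN 2451545 is 1 January 2000 CE (Gregorian); the target day is −502700 days from there, so JDN = 1948845.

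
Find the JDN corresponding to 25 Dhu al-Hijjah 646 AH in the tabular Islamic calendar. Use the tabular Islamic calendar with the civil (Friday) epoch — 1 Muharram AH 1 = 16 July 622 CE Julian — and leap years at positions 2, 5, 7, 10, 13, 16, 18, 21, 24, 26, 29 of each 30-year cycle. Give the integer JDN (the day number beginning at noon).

2177355

In the proleptic Gregorian calendar the same day is 17 April 1249.
JDN 2451545 is 1 January 2000 CE (Gregorian); the target day is −274190 days from there, so JDN = 2177355.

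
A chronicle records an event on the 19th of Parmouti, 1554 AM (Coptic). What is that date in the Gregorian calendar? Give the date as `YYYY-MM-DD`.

1838-04-26

Both dates share Julian Day Number 2392491; in the Gregorian calendar that is 26 April 1838 CE.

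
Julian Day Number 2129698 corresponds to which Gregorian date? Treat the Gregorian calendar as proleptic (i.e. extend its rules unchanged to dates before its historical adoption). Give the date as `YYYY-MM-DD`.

JDN 2451545 is 1 Jan 2000; 2129698 is −321847 days from there.

1118-10-25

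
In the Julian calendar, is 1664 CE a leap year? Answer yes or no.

yes

1664 mod 4 = 0, so it is a leap year in the Julian calendar.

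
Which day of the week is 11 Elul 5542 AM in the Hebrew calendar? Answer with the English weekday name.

Wednesday

This is JDN 2372155 (21 August 1782 Gregorian).
Since JDN mod 7 = 2 (0 = Monday), the day is Wednesday.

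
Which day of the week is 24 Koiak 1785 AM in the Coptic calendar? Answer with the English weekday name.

Wednesday

Equivalently 2 January 2069 Gregorian, JDN 2476749.
2476749 ≡ 2 (mod 7); counting from Monday = 0 gives Wednesday.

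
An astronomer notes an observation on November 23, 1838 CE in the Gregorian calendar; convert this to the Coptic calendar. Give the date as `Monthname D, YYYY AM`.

Julian Day Number of the source date = 2392702.
Converting JDN 2392702 to the Coptic calendar gives 15 Hathor 1555 AM.

Hathor 15, 1555 AM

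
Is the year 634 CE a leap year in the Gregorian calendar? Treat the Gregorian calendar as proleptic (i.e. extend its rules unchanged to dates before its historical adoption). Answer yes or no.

634 is not divisible by 4, so it is a common year.

no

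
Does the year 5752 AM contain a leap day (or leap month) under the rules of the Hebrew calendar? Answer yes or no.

yes

Hebrew year 5752 is year 14 of its 19-year Metonic cycle; leap years are at positions 3, 6, 8, 11, 14, 17, 19, so it is a leap year (13 months).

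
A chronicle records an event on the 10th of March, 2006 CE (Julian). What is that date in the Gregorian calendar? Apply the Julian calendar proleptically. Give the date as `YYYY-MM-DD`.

The Julian–Gregorian offset here is 13 days (Julian trailing).
10 March 2006 Julian + 13 days → 23 March 2006 Gregorian.

2006-03-23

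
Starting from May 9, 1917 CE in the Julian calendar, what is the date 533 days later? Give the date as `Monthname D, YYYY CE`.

October 24, 1918 CE

JDN of May 9, 1917 CE = 2421371.
2421371 + 533 = 2421904.
JDN 2421904 in the Julian calendar is October 24, 1918 CE.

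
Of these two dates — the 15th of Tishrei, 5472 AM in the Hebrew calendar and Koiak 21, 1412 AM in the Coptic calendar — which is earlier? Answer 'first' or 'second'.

second

Converting both to JDN: 2346260 vs 2340508; the smaller is the second.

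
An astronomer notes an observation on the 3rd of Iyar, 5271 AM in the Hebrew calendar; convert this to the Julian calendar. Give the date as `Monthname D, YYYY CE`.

The source date corresponds to 11 May 1511 in the proleptic Gregorian calendar (JDN 2273071).
That day falls on 1 May 1511 CE in the Julian calendar.

May 1, 1511 CE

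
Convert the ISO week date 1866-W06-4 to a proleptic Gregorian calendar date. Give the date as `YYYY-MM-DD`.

1866-02-08

ISO week 1 of 1866 is the week containing the first Thursday of 1866.
Week 6, day 4 (Thursday) lands on 1866-02-08.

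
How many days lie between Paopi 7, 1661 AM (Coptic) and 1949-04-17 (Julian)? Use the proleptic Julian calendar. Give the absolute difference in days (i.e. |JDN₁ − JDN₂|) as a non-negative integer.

JDN of the first date = 2431381.
JDN of the second date = 2433037.
|2433037 − 2431381| = 1656.

1656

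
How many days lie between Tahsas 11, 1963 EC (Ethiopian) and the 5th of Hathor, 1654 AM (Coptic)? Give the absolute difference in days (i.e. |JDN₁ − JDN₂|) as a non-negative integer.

12089

JDN of the first date = 2440941.
JDN of the second date = 2428852.
|2428852 − 2440941| = 12089.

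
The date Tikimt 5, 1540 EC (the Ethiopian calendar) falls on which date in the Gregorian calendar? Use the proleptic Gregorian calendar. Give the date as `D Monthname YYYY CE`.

13 October 1547 CE

Both dates share Julian Day Number 2286375; in the Gregorian calendar that is 13 October 1547 CE.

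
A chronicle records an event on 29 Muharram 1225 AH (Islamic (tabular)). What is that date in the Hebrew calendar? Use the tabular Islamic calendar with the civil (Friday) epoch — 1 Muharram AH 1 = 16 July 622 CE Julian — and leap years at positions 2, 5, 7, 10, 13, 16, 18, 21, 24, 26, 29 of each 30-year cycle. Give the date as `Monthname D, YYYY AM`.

The source date corresponds to 6 March 1810 in the Gregorian calendar (JDN 2382213).
That day falls on 30 Adar I 5570 AM in the Hebrew calendar.

Adar I 30, 5570 AM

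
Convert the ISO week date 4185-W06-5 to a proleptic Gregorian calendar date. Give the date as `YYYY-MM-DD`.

ISO week 1 of 4185 is the week containing the first Thursday of 4185.
Week 6, day 5 (Friday) lands on 4185-02-11.

4185-02-11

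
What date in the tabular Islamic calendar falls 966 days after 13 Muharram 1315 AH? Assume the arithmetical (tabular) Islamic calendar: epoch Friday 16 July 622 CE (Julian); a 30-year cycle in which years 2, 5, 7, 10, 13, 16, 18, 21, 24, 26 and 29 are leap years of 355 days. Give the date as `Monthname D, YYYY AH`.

Shawwal 4, 1317 AH

The starting date is JDN 2414090; 2414090 + 966 = 2415056.
JDN 2415056 corresponds to Shawwal 4, 1317 AH.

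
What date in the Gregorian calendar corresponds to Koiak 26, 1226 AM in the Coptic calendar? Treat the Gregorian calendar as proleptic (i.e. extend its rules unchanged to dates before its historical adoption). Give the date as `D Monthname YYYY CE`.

Both dates share Julian Day Number 2272576; in the Gregorian calendar that is 1 January 1510 CE.

1 January 1510 CE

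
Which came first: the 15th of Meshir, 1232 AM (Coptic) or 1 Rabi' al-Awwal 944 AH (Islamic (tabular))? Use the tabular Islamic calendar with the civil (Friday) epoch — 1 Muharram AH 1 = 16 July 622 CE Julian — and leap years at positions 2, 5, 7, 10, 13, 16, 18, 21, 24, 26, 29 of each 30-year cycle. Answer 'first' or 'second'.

first

The two dates have Julian Day Numbers 2274817 and 2282667 respectively.
Since 2274817 < 2282667, the first date comes first.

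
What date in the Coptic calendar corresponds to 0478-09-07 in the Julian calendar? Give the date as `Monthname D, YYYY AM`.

Thout 10, 195 AM

Julian Day Number of the source date = 1895897.
Converting JDN 1895897 to the Coptic calendar gives 10 Thout 195 AM.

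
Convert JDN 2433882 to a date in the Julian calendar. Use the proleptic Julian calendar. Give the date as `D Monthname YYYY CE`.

JDN 2433882 is 23 August 1951 in the Gregorian calendar.
In the Julian calendar that day is 10 August 1951 CE.

10 August 1951 CE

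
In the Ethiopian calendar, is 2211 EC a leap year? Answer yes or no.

2211 mod 4 = 3; in the Ethiopian calendar a year is leap when year mod 4 = 3, so it is a leap year.

yes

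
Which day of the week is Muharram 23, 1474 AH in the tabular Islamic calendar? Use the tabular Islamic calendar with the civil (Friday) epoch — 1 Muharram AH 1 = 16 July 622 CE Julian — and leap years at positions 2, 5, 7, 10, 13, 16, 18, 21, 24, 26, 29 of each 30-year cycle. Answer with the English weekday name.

Friday

This is JDN 2470444 (29 September 2051 Gregorian).
JDN 2470444 mod 7 = 4, and JDN 0 was a Monday, so this is a Friday.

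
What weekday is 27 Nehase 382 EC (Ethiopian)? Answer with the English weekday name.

Equivalently 21 August 390 Gregorian, JDN 1863737.
JDN 1863737 mod 7 = 1, and JDN 0 was a Monday, so this is a Tuesday.

Tuesday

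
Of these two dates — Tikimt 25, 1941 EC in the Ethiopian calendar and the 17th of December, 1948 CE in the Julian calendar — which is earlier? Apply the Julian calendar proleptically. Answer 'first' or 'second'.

first

First date → JDN 2432860; second date → JDN 2432916.
JDN 2432860 < JDN 2432916, so the first date is earlier.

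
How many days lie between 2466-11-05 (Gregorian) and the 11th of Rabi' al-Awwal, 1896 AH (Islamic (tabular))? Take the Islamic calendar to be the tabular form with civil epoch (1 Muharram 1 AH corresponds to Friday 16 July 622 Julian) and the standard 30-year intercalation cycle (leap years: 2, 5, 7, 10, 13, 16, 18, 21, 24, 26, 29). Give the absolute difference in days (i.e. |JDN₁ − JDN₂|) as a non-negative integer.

2023

First date → JDN 2622057; second date → JDN 2620034.
The interval is |2622057 − 2620034| = 2023 days.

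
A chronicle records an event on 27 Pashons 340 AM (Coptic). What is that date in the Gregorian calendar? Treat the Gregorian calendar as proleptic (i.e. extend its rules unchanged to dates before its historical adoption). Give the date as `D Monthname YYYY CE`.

25 May 624 CE

Both dates share Julian Day Number 1949116; in the Gregorian calendar that is 25 May 624 CE.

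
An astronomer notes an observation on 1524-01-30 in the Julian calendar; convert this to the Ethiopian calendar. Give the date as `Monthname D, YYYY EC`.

Yekatit 4, 1516 EC

The source date corresponds to 9 February 1524 in the proleptic Gregorian calendar (JDN 2277728).
That day falls on 4 Yekatit 1516 EC in the Ethiopian calendar.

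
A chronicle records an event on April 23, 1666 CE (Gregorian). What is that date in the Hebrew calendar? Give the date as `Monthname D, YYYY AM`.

Nisan 18, 5426 AM

Both dates share Julian Day Number 2329667; in the Hebrew calendar that is 18 Nisan 5426 AM.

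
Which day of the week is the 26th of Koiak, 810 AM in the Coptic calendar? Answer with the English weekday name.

Thursday

This is JDN 2120632 (28 December 1093 Gregorian).
2120632 ≡ 3 (mod 7); counting from Monday = 0 gives Thursday.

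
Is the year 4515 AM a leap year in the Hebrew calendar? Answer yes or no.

no

Hebrew year 4515 is year 12 of its 19-year Metonic cycle; leap years are at positions 3, 6, 8, 11, 14, 17, 19, so it is a common year (12 months).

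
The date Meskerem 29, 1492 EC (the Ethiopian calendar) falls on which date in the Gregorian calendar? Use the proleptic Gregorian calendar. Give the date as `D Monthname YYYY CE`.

Julian Day Number of the source date = 2268837.
Converting JDN 2268837 to the Gregorian calendar gives 6 October 1499 CE.

6 October 1499 CE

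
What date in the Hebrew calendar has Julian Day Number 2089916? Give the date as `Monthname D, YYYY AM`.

The proleptic Gregorian equivalent of JDN 2089916 is 23 November 1009.
In the Hebrew calendar that day is Cheshvan 27, 4770 AM.

Cheshvan 27, 4770 AM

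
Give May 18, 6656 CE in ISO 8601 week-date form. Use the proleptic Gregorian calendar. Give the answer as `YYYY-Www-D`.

6656-W20-7

The weekday is Sunday (ISO weekday 7).
That Sunday belongs to ISO week 20 of ISO year 6656.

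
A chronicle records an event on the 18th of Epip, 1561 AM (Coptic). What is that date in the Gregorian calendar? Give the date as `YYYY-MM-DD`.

1845-07-24

Both dates share Julian Day Number 2395137; in the Gregorian calendar that is 24 July 1845 CE.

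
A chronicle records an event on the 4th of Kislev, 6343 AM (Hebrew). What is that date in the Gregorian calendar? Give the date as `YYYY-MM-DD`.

Julian Day Number of the source date = 2664440.
Converting JDN 2664440 to the Gregorian calendar gives 20 November 2582 CE.

2582-11-20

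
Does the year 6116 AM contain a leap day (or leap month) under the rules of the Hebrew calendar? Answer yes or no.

Hebrew year 6116 is year 17 of its 19-year Metonic cycle; leap years are at positions 3, 6, 8, 11, 14, 17, 19, so it is a leap year (13 months).

yes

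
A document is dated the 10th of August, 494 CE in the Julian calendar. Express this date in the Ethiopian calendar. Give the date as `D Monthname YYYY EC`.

Both dates share Julian Day Number 1901713; in the Ethiopian calendar that is 17 Nehase 486 EC.

17 Nehase 486 EC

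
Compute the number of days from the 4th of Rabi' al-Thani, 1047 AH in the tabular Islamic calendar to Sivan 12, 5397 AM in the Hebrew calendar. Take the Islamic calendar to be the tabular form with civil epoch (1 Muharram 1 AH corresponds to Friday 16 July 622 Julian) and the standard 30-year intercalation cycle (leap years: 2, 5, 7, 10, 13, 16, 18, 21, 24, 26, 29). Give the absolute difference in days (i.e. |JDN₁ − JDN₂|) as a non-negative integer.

83

First date → JDN 2319200; second date → JDN 2319117.
The interval is |2319200 − 2319117| = 83 days.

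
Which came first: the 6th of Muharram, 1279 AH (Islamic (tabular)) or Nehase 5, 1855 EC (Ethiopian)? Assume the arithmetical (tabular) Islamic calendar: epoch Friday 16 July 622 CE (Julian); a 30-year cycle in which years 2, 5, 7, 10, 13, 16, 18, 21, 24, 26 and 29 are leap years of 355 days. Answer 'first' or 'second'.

The two dates have Julian Day Numbers 2401326 and 2401728 respectively.
Since 2401326 < 2401728, the first date comes first.

first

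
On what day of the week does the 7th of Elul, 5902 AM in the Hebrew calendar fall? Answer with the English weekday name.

Equivalently 28 August 2142 Gregorian, JDN 2503649.
JDN 2503649 mod 7 = 1, and JDN 0 was a Monday, so this is a Tuesday.

Tuesday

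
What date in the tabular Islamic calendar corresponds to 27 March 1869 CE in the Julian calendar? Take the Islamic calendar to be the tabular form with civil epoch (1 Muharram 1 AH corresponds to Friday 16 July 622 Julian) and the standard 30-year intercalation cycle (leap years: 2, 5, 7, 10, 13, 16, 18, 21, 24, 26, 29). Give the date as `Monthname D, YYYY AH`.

Dhu al-Hijjah 25, 1285 AH

Both dates share Julian Day Number 2403796; in the tabular Islamic calendar that is 25 Dhu al-Hijjah 1285 AH.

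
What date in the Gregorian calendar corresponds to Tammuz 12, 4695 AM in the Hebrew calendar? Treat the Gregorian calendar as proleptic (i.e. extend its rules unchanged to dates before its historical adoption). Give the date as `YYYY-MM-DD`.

0935-06-21

Julian Day Number of the source date = 2062733.
Converting JDN 2062733 to the Gregorian calendar gives 21 June 935 CE.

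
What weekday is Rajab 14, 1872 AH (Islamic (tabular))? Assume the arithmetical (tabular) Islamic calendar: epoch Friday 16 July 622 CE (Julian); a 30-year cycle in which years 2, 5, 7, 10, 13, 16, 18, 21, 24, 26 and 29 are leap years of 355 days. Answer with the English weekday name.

This is JDN 2611650 (9 May 2438 Gregorian).
JDN 2611650 mod 7 = 6, and JDN 0 was a Monday, so this is a Sunday.

Sunday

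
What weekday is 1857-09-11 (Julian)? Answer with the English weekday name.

This is JDN 2399581 (23 September 1857 Gregorian).
Since JDN mod 7 = 2 (0 = Monday), the day is Wednesday.

Wednesday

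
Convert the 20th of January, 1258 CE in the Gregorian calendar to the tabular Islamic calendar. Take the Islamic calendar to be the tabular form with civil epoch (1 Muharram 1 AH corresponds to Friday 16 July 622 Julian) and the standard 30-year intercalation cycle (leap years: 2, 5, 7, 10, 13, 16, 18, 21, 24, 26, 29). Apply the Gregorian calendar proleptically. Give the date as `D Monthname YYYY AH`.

6 Muharram 656 AH

Both dates share Julian Day Number 2180555; in the tabular Islamic calendar that is 6 Muharram 656 AH.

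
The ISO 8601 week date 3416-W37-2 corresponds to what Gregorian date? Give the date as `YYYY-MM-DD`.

3416-09-10

ISO week 1 of 3416 is the week containing the first Thursday of 3416.
Week 37, day 2 (Tuesday) lands on 3416-09-10.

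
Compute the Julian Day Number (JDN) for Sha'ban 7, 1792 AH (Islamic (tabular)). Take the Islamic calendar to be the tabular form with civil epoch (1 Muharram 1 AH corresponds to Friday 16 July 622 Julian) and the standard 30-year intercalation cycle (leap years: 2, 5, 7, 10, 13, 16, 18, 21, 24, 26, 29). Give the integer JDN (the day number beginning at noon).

In the Gregorian calendar the same day is 19 October 2360.
JDN 2299161 is 15 October 1582 CE (Gregorian); the target day is +284163 days from there, so JDN = 2583324.

2583324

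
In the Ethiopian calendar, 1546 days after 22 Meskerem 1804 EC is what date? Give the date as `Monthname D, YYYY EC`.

JDN of 22 Meskerem 1804 EC = 2382788.
2382788 + 1546 = 2384334.
JDN 2384334 in the Ethiopian calendar is Tahsas 17, 1808 EC.

Tahsas 17, 1808 EC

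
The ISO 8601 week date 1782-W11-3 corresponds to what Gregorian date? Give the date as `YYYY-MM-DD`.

ISO week 1 of 1782 is the week containing the first Thursday of 1782.
Week 11, day 3 (Wednesday) lands on 1782-03-13.

1782-03-13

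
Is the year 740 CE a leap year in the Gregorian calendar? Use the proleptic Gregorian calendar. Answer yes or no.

740 is divisible by 4 and not by 100, so it is a leap year.

yes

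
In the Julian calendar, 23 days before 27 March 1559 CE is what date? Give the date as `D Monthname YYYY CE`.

4 March 1559 CE

JDN of 27 March 1559 CE = 2290568.
2290568 − 23 = 2290545.
JDN 2290545 in the Julian calendar is 4 March 1559 CE.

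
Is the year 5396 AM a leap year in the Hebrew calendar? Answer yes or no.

yes

Hebrew year 5396 is year 19 of its 19-year Metonic cycle; leap years are at positions 3, 6, 8, 11, 14, 17, 19, so it is a leap year (13 months).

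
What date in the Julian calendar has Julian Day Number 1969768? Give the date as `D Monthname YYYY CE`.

The proleptic Gregorian equivalent of JDN 1969768 is 9 December 680.
In the Julian calendar that day is 6 December 680 CE.

6 December 680 CE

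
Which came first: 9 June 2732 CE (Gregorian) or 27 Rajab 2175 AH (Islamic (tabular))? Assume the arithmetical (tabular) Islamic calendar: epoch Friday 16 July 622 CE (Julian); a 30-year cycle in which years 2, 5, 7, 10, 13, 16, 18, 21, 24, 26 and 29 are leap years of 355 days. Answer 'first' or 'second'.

Converting both to JDN: 2719062 vs 2719036; the smaller is the second.

second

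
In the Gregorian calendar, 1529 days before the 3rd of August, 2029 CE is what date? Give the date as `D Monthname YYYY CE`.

JDN of the 3rd of August, 2029 CE = 2462352.
2462352 − 1529 = 2460823.
JDN 2460823 in the Gregorian calendar is 27 May 2025 CE.

27 May 2025 CE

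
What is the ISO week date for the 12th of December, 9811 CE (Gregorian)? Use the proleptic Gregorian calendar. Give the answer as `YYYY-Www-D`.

The weekday is Thursday (ISO weekday 4).
That Thursday belongs to ISO week 50 of ISO year 9811.

9811-W50-4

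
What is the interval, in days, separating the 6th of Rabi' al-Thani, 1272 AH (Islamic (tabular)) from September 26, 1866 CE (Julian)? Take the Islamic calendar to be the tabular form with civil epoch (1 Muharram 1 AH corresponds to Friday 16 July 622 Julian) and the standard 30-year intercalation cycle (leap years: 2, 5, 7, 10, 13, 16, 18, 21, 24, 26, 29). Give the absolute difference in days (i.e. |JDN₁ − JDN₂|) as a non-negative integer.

3949

JDN of the first date = 2398934.
JDN of the second date = 2402883.
|2402883 − 2398934| = 3949.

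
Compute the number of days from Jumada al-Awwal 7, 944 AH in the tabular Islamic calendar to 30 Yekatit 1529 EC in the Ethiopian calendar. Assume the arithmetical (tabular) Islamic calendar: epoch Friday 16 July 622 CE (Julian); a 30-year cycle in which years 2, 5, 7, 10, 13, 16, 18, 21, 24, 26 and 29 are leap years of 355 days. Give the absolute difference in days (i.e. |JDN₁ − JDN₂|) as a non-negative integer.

230

First date → JDN 2282732; second date → JDN 2282502.
The interval is |2282732 − 2282502| = 230 days.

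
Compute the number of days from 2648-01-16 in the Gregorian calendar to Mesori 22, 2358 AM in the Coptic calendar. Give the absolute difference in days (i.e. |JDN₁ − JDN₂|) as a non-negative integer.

JDN of the first date = 2688237.
JDN of the second date = 2686275.
|2686275 − 2688237| = 1962.

1962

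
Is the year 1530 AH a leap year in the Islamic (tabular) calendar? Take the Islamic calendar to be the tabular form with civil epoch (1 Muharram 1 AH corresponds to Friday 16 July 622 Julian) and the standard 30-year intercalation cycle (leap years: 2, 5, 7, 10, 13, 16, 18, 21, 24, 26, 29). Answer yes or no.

no

Year 1530 AH is year 30 of its 30-year cycle; leap positions are 2, 5, 7, 10, 13, 16, 18, 21, 24, 26, 29, so it is a common year (354 days).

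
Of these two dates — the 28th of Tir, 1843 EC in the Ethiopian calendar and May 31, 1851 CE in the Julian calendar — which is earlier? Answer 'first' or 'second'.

The two dates have Julian Day Numbers 2397158 and 2397286 respectively.
Since 2397158 < 2397286, the first date comes first.

first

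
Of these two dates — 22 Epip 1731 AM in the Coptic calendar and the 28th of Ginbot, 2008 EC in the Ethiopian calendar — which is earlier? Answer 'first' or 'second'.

first

The two dates have Julian Day Numbers 2457233 and 2457545 respectively.
Since 2457233 < 2457545, the first date comes first.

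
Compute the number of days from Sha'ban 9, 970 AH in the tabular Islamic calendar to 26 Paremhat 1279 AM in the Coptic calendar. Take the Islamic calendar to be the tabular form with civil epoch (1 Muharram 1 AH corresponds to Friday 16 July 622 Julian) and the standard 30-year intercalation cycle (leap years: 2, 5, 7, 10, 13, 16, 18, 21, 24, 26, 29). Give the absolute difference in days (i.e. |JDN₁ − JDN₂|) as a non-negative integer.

First date → JDN 2292036; second date → JDN 2292024.
The interval is |2292036 − 2292024| = 12 days.

12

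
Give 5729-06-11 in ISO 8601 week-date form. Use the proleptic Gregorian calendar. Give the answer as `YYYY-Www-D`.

5729-W23-6

The weekday is Saturday (ISO weekday 6).
That Saturday belongs to ISO week 23 of ISO year 5729.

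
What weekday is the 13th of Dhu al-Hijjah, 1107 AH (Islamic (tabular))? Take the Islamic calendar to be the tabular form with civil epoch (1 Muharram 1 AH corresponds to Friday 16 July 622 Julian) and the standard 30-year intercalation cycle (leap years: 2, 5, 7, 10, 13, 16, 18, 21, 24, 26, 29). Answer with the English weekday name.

This is JDN 2340707 (14 July 1696 Gregorian).
Since JDN mod 7 = 5 (0 = Monday), the day is Saturday.

Saturday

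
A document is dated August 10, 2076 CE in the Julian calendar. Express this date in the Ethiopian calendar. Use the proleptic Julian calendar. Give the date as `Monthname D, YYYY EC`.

Nehase 17, 2068 EC

Both dates share Julian Day Number 2479539; in the Ethiopian calendar that is 17 Nehase 2068 EC.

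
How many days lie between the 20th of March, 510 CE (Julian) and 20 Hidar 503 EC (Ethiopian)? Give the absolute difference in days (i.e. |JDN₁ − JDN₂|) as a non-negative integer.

First date → JDN 1907414; second date → JDN 1907655.
The interval is |1907414 − 1907655| = 241 days.

241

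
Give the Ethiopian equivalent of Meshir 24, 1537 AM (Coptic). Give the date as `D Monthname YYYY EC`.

24 Yekatit 1813 EC

Julian Day Number of the source date = 2386227.
Converting JDN 2386227 to the Ethiopian calendar gives 24 Yekatit 1813 EC.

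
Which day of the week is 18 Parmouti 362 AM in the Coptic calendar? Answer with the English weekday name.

This is JDN 1957112 (16 April 646 Gregorian).
Since JDN mod 7 = 3 (0 = Monday), the day is Thursday.

Thursday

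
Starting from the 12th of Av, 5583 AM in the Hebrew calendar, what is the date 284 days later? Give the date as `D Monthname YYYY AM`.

The starting date is JDN 2387097; 2387097 + 284 = 2387381.
JDN 2387381 corresponds to 1 Iyar 5584 AM.

1 Iyar 5584 AM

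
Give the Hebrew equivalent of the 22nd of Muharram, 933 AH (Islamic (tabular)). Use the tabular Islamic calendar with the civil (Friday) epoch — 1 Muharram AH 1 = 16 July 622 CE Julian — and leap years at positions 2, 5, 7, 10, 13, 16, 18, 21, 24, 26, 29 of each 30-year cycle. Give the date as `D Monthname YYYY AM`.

22 Cheshvan 5287 AM

Julian Day Number of the source date = 2278731.
Converting JDN 2278731 to the Hebrew calendar gives 22 Cheshvan 5287 AM.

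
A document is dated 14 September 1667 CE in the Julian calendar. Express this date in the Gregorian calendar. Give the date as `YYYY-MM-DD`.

1667-09-24

For dates in this range the Gregorian date is 10 days ahead of the Julian.
14 September 1667 Julian + 10 days → 24 September 1667 Gregorian.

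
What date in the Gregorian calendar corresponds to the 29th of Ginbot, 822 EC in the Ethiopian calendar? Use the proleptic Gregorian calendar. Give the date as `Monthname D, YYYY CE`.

Julian Day Number of the source date = 2024359.
Converting JDN 2024359 to the Gregorian calendar gives 28 May 830 CE.

May 28, 830 CE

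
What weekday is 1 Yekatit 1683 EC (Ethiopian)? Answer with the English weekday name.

Monday

This is JDN 2338721 (5 February 1691 Gregorian).
Since JDN mod 7 = 0 (0 = Monday), the day is Monday.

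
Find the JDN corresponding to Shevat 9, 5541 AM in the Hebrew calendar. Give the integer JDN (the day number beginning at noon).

2371592

In the Gregorian calendar the same day is 4 February 1781.
JDN 2400001 is 17 November 1858 CE (Gregorian), MJD 0; the target day is −28409 days from there, so JDN = 2371592.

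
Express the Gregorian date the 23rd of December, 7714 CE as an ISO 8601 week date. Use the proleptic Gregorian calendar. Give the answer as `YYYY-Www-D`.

7714-W51-7

The weekday is Sunday (ISO weekday 7).
That Sunday belongs to ISO week 51 of ISO year 7714.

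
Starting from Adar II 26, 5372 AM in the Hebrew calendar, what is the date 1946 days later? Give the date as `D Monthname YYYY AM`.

The starting date is JDN 2309920; 2309920 + 1946 = 2311866.
JDN 2311866 corresponds to 25 Tammuz 5377 AM.

25 Tammuz 5377 AM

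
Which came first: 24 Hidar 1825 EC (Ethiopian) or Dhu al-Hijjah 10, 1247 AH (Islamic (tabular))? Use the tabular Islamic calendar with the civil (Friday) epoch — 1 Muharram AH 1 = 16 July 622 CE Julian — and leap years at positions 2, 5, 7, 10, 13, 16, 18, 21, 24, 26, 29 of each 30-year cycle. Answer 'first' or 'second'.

Converting both to JDN: 2390520 vs 2390315; the smaller is the second.

second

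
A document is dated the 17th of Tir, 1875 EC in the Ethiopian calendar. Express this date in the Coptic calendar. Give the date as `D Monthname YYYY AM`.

17 Tobi 1599 AM

Both dates share Julian Day Number 2408835; in the Coptic calendar that is 17 Tobi 1599 AM.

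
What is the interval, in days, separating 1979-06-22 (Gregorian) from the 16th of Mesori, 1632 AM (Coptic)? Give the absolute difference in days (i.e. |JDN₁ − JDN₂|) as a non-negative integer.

JDN of the first date = 2444047.
JDN of the second date = 2421098.
|2421098 − 2444047| = 22949.

22949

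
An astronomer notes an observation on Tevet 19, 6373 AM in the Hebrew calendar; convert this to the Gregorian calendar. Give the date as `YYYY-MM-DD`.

2613-01-03

Both dates share Julian Day Number 2675441; in the Gregorian calendar that is 3 January 2613 CE.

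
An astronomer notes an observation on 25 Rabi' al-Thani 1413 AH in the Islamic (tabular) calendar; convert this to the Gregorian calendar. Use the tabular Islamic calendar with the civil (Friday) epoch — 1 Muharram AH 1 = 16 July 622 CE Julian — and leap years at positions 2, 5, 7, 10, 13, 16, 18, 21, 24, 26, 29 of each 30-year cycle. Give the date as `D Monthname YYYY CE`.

Julian Day Number of the source date = 2448919.
Converting JDN 2448919 to the Gregorian calendar gives 23 October 1992 CE.

23 October 1992 CE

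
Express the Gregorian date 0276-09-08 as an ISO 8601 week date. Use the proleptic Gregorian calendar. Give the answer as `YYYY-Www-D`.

The weekday is Friday (ISO weekday 5).
That Friday belongs to ISO week 36 of ISO year 276.

0276-W36-5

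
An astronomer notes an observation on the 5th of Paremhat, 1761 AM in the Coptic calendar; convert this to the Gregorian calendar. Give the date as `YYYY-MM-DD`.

2045-03-14

Both dates share Julian Day Number 2468054; in the Gregorian calendar that is 14 March 2045 CE.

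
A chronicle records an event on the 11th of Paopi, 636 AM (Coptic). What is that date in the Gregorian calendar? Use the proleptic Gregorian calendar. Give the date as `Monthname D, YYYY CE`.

October 14, 919 CE

Julian Day Number of the source date = 2057004.
Converting JDN 2057004 to the Gregorian calendar gives 14 October 919 CE.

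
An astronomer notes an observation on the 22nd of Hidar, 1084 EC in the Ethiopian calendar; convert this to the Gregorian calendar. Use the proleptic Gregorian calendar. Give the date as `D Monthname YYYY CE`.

Both dates share Julian Day Number 2119868; in the Gregorian calendar that is 25 November 1091 CE.

25 November 1091 CE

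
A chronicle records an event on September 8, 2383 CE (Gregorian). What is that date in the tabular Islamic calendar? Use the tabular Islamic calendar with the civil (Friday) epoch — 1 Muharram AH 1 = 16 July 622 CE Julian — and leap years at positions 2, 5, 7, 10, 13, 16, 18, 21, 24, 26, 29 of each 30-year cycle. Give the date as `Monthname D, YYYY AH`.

Julian Day Number of the source date = 2591683.
Converting JDN 2591683 to the tabular Islamic calendar gives 10 Rabi' al-Awwal 1816 AH.

Rabi' al-Awwal 10, 1816 AH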